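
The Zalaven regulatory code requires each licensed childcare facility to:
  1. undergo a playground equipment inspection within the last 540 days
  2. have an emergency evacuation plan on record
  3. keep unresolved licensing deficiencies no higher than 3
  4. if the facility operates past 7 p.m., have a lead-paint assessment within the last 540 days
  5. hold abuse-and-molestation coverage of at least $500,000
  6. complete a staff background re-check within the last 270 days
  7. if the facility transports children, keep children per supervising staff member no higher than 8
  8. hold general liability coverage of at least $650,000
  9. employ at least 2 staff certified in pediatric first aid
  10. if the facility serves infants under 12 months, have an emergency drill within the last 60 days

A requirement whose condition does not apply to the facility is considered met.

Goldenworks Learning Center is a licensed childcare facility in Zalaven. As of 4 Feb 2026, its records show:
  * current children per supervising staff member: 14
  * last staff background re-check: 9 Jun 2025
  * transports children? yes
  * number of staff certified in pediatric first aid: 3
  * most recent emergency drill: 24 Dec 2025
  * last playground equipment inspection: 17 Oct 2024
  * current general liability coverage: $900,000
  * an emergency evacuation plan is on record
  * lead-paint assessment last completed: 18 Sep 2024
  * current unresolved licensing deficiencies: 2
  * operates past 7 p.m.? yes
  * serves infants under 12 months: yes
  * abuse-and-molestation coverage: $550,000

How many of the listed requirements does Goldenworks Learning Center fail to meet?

1. playground equipment inspection 475 days ago vs limit 540 → met
2. emergency evacuation plan present → met
3. unresolved licensing deficiencies 2 ≤ 3 → met
4. condition 'operates past 7 p.m.' holds; lead-paint assessment 504 days ago vs limit 540 → met
5. abuse-and-molestation coverage $550,000 ≥ $500,000 → met
6. staff background re-check 240 days ago vs limit 270 → met
7. condition 'transports children' holds; children per supervising staff member 14 > 8 → not met
8. general liability coverage $900,000 ≥ $650,000 → met
9. staff certified in pediatric first aid 3 ≥ 2 → met
10. condition 'serves infants under 12 months' holds; emergency drill 42 days ago vs limit 60 → met
Not met: 1 of 10

1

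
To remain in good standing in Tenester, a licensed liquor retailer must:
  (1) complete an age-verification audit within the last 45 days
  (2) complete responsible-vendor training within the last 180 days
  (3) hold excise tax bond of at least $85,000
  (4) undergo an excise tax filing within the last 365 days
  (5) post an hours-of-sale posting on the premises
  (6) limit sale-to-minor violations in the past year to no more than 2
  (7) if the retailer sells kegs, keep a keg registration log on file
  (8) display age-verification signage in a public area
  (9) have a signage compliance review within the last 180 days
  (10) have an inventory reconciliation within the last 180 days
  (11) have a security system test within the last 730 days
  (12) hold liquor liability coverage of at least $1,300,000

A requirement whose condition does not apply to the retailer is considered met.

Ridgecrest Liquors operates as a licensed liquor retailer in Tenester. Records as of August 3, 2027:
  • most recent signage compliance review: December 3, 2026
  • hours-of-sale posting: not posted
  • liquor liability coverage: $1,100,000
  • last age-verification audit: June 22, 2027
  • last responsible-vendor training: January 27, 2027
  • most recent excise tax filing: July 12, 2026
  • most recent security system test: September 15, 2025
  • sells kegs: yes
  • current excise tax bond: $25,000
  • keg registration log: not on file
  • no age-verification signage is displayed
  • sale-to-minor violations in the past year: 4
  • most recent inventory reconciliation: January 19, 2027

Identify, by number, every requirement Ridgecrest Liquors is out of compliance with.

2, 3, 4, 5, 6, 7, 8, 9, 10, 12

1. age-verification audit 42 days ago vs limit 45 → met
2. responsible-vendor training 188 days ago vs limit 180 → not met
3. excise tax bond $25,000 < $85,000 → not met
4. excise tax filing 387 days ago vs limit 365 → not met
5. hours-of-sale posting absent → not met
6. sale-to-minor violations in the past year 4 > 2 → not met
7. condition 'sells kegs' holds; keg registration log absent → not met
8. age-verification signage absent → not met
9. signage compliance review 243 days ago vs limit 180 → not met
10. inventory reconciliation 196 days ago vs limit 180 → not met
11. security system test 687 days ago vs limit 730 → met
12. liquor liability coverage $1,100,000 < $1,300,000 → not met
Not met: 2, 3, 4, 5, 6, 7, 8, 9, 10, 12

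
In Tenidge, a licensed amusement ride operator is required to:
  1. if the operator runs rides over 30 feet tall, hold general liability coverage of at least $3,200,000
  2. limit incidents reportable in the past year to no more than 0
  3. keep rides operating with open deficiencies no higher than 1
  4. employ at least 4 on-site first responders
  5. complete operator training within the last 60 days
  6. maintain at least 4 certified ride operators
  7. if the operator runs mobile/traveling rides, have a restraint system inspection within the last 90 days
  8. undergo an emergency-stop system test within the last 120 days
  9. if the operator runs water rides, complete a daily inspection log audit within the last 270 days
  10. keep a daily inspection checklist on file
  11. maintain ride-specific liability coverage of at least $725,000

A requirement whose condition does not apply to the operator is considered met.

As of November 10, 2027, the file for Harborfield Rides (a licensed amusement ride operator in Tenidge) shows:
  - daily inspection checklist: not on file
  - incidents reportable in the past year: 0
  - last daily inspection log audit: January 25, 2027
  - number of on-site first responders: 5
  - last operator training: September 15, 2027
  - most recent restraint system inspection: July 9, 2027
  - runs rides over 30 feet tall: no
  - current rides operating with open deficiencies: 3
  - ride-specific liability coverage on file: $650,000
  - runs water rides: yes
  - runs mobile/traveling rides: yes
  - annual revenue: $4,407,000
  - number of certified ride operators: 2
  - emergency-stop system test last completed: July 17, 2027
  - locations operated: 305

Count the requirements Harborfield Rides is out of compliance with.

1. condition 'runs rides over 30 feet tall' does not hold → requirement n/a → met
2. incidents reportable in the past year 0 ≤ 0 → met
3. rides operating with open deficiencies 3 > 1 → not met
4. on-site first responders 5 ≥ 4 → met
5. operator training 56 days ago vs limit 60 → met
6. certified ride operators 2 < 4 → not met
7. condition 'runs mobile/traveling rides' holds; restraint system inspection 124 days ago vs limit 90 → not met
8. emergency-stop system test 116 days ago vs limit 120 → met
9. condition 'runs water rides' holds; daily inspection log audit 289 days ago vs limit 270 → not met
10. daily inspection checklist absent → not met
11. ride-specific liability coverage $650,000 < $725,000 → not met
Not met: 6 of 11

6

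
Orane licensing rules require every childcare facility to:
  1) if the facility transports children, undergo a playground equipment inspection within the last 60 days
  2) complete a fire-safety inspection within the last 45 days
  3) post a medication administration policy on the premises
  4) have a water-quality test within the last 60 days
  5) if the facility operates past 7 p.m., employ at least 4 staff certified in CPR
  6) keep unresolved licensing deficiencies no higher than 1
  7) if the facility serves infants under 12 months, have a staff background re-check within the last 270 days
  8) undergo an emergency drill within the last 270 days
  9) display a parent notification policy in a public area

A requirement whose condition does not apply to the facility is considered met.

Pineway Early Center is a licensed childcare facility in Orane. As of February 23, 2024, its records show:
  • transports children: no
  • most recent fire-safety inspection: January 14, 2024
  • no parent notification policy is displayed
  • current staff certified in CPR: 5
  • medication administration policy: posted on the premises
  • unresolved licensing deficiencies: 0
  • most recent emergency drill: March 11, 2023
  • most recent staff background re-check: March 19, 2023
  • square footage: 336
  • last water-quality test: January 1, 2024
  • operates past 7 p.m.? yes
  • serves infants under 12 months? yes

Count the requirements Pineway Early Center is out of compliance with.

1. condition 'transports children' does not hold → requirement n/a → met
2. fire-safety inspection 40 days ago vs limit 45 → met
3. medication administration policy present → met
4. water-quality test 53 days ago vs limit 60 → met
5. condition 'operates past 7 p.m.' holds; staff certified in CPR 5 ≥ 4 → met
6. unresolved licensing deficiencies 0 ≤ 1 → met
7. condition 'serves infants under 12 months' holds; staff background re-check 341 days ago vs limit 270 → not met
8. emergency drill 349 days ago vs limit 270 → not met
9. parent notification policy absent → not met
Not met: 3 of 9

3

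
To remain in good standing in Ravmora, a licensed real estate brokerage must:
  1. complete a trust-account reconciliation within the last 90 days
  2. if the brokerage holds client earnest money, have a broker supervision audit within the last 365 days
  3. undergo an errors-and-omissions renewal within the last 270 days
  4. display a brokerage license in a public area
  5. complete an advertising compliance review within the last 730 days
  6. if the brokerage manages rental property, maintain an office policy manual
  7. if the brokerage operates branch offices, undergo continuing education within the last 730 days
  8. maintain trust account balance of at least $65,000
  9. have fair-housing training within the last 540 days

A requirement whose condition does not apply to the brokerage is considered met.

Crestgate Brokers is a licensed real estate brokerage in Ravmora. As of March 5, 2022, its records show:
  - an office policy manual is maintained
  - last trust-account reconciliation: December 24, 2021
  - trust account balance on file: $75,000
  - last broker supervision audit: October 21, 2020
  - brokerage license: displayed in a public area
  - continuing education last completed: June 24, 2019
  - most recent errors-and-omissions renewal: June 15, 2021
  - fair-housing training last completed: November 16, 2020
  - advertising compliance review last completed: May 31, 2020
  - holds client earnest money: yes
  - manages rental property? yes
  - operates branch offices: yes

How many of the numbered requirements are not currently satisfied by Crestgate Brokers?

2

1. trust-account reconciliation 71 days ago vs limit 90 → met
2. condition 'holds client earnest money' holds; broker supervision audit 500 days ago vs limit 365 → not met
3. errors-and-omissions renewal 263 days ago vs limit 270 → met
4. brokerage license present → met
5. advertising compliance review 643 days ago vs limit 730 → met
6. condition 'manages rental property' holds; office policy manual present → met
7. condition 'operates branch offices' holds; continuing education 985 days ago vs limit 730 → not met
8. trust account balance $75,000 ≥ $65,000 → met
9. fair-housing training 474 days ago vs limit 540 → met
Not met: 2 of 9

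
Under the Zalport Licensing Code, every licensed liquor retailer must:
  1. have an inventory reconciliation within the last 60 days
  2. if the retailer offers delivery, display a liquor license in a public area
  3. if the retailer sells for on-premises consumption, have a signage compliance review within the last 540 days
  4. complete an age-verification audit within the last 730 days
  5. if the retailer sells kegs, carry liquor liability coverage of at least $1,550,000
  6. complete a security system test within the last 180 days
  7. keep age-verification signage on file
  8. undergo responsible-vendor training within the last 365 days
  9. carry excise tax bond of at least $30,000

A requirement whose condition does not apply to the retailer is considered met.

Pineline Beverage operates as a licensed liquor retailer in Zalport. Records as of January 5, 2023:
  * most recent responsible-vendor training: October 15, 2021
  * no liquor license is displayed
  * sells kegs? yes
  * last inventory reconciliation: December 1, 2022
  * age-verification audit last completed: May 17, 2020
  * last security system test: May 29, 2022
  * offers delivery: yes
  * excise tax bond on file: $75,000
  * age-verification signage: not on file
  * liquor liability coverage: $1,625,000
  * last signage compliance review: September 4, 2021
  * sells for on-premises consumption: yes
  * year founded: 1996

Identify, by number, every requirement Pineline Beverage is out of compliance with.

2, 4, 6, 7, 8

1. inventory reconciliation 35 days ago vs limit 60 → met
2. condition 'offers delivery' holds; liquor license absent → not met
3. condition 'sells for on-premises consumption' holds; signage compliance review 488 days ago vs limit 540 → met
4. age-verification audit 963 days ago vs limit 730 → not met
5. condition 'sells kegs' holds; liquor liability coverage $1,625,000 ≥ $1,550,000 → met
6. security system test 221 days ago vs limit 180 → not met
7. age-verification signage absent → not met
8. responsible-vendor training 447 days ago vs limit 365 → not met
9. excise tax bond $75,000 ≥ $30,000 → met
Not met: 2, 4, 6, 7, 8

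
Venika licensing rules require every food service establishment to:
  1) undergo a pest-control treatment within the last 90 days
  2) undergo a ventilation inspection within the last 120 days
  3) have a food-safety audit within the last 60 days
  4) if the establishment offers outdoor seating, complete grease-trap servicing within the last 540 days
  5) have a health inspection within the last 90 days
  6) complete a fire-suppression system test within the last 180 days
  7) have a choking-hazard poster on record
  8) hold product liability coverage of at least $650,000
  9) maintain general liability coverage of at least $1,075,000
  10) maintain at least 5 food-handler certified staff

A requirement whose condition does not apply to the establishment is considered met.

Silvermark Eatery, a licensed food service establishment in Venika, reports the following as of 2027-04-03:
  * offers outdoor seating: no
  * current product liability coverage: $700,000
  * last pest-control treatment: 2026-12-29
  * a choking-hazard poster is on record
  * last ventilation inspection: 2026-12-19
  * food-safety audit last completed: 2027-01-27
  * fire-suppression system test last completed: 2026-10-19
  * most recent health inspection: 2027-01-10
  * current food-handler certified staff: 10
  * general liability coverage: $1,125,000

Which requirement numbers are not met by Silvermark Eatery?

1. pest-control treatment 95 days ago vs limit 90 → not met
2. ventilation inspection 105 days ago vs limit 120 → met
3. food-safety audit 66 days ago vs limit 60 → not met
4. condition 'offers outdoor seating' does not hold → requirement n/a → met
5. health inspection 83 days ago vs limit 90 → met
6. fire-suppression system test 166 days ago vs limit 180 → met
7. choking-hazard poster present → met
8. product liability coverage $700,000 ≥ $650,000 → met
9. general liability coverage $1,125,000 ≥ $1,075,000 → met
10. food-handler certified staff 10 ≥ 5 → met
Not met: 1, 3

1, 3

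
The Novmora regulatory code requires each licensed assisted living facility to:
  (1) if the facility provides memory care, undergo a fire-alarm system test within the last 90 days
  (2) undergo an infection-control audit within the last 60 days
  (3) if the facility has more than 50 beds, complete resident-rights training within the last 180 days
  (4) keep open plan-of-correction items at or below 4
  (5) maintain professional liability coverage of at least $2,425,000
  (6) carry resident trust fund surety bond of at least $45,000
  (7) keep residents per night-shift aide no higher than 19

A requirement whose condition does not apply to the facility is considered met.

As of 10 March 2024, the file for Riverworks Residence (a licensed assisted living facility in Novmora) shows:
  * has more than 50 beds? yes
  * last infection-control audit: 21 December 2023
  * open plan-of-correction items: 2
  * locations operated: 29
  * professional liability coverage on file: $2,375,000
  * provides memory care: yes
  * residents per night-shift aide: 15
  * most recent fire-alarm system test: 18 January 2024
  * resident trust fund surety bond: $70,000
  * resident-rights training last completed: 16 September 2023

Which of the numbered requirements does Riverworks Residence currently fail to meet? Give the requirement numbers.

1. condition 'provides memory care' holds; fire-alarm system test 52 days ago vs limit 90 → met
2. infection-control audit 80 days ago vs limit 60 → not met
3. condition 'has more than 50 beds' holds; resident-rights training 176 days ago vs limit 180 → met
4. open plan-of-correction items 2 ≤ 4 → met
5. professional liability coverage $2,375,000 < $2,425,000 → not met
6. resident trust fund surety bond $70,000 ≥ $45,000 → met
7. residents per night-shift aide 15 ≤ 19 → met
Not met: 2, 5

2, 5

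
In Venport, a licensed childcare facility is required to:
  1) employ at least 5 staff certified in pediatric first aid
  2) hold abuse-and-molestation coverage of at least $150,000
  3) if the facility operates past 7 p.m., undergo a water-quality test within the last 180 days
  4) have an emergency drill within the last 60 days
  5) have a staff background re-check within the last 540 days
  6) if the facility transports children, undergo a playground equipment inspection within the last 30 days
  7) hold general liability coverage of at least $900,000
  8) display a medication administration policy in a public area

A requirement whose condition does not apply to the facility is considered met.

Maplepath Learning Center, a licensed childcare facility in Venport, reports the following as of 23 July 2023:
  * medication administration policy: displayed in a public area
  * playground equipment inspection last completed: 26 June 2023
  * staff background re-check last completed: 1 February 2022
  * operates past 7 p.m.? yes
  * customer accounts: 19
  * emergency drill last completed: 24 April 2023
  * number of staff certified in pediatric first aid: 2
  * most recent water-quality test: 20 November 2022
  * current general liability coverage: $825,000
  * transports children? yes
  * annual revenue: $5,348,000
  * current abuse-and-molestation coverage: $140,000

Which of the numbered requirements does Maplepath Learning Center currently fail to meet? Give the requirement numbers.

1. staff certified in pediatric first aid 2 < 5 → not met
2. abuse-and-molestation coverage $140,000 < $150,000 → not met
3. condition 'operates past 7 p.m.' holds; water-quality test 245 days ago vs limit 180 → not met
4. emergency drill 90 days ago vs limit 60 → not met
5. staff background re-check 537 days ago vs limit 540 → met
6. condition 'transports children' holds; playground equipment inspection 27 days ago vs limit 30 → met
7. general liability coverage $825,000 < $900,000 → not met
8. medication administration policy present → met
Not met: 1, 2, 3, 4, 7

1, 2, 3, 4, 7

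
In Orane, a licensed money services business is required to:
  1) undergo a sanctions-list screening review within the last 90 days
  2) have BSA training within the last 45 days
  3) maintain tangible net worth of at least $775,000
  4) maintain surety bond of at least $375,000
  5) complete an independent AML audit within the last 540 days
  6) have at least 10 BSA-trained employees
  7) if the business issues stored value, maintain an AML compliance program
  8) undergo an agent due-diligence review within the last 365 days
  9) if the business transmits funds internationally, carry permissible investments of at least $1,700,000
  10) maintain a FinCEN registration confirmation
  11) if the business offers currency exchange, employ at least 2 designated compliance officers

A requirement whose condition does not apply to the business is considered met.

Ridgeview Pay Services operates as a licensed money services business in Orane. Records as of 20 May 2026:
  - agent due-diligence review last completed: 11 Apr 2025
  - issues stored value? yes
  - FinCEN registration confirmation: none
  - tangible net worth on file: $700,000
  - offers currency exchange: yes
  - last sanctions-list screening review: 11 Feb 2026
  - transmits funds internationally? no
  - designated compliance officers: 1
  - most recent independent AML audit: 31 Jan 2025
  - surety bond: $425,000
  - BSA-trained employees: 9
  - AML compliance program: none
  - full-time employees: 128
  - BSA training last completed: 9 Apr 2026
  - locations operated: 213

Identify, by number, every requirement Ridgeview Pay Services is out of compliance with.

1. sanctions-list screening review 98 days ago vs limit 90 → not met
2. BSA training 41 days ago vs limit 45 → met
3. tangible net worth $700,000 < $775,000 → not met
4. surety bond $425,000 ≥ $375,000 → met
5. independent AML audit 474 days ago vs limit 540 → met
6. BSA-trained employees 9 < 10 → not met
7. condition 'issues stored value' holds; AML compliance program absent → not met
8. agent due-diligence review 404 days ago vs limit 365 → not met
9. condition 'transmits funds internationally' does not hold → requirement n/a → met
10. FinCEN registration confirmation absent → not met
11. condition 'offers currency exchange' holds; designated compliance officers 1 < 2 → not met
Not met: 1, 3, 6, 7, 8, 10, 11

1, 3, 6, 7, 8, 10, 11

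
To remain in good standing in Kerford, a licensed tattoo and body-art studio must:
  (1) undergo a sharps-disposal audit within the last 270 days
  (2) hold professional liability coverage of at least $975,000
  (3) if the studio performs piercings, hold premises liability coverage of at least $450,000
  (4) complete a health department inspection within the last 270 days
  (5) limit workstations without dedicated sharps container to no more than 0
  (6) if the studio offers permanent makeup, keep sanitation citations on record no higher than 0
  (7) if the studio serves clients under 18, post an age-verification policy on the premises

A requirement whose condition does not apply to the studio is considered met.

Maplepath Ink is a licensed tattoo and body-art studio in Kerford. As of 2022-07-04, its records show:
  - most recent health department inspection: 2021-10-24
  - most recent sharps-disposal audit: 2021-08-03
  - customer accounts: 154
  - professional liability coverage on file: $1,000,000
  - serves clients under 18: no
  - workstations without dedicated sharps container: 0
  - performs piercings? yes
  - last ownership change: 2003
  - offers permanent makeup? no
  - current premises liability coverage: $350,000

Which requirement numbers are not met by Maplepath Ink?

1. sharps-disposal audit 335 days ago vs limit 270 → not met
2. professional liability coverage $1,000,000 ≥ $975,000 → met
3. condition 'performs piercings' holds; premises liability coverage $350,000 < $450,000 → not met
4. health department inspection 253 days ago vs limit 270 → met
5. workstations without dedicated sharps container 0 ≤ 0 → met
6. condition 'offers permanent makeup' does not hold → requirement n/a → met
7. condition 'serves clients under 18' does not hold → requirement n/a → met
Not met: 1, 3

1, 3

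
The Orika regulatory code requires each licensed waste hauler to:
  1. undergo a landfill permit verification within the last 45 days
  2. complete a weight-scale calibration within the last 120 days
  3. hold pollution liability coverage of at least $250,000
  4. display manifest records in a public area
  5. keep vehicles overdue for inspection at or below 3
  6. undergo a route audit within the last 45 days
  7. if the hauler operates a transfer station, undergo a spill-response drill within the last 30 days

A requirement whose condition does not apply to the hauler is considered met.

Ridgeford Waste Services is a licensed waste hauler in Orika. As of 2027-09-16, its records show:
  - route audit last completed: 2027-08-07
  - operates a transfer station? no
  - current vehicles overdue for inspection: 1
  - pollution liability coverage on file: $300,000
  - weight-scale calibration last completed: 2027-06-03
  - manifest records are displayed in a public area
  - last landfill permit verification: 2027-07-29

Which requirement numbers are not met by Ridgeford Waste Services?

1

1. landfill permit verification 49 days ago vs limit 45 → not met
2. weight-scale calibration 105 days ago vs limit 120 → met
3. pollution liability coverage $300,000 ≥ $250,000 → met
4. manifest records present → met
5. vehicles overdue for inspection 1 ≤ 3 → met
6. route audit 40 days ago vs limit 45 → met
7. condition 'operates a transfer station' does not hold → requirement n/a → met
Not met: 1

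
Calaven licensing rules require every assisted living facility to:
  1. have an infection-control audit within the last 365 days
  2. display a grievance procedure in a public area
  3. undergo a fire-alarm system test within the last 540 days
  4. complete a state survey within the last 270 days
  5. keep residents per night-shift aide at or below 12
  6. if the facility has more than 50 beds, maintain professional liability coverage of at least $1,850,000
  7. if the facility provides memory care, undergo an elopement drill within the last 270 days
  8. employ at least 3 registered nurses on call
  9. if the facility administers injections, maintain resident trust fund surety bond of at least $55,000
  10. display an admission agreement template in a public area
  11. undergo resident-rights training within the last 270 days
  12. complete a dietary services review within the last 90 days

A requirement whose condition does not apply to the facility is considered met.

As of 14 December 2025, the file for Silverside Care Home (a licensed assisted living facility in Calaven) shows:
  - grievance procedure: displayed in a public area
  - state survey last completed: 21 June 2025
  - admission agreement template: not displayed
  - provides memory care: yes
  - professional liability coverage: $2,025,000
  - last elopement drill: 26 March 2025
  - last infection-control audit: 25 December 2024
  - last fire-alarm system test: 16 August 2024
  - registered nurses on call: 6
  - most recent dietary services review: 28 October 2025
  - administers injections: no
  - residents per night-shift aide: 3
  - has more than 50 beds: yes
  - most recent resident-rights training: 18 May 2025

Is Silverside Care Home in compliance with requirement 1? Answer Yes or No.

Yes

1. infection-control audit 354 days ago vs limit 365 → met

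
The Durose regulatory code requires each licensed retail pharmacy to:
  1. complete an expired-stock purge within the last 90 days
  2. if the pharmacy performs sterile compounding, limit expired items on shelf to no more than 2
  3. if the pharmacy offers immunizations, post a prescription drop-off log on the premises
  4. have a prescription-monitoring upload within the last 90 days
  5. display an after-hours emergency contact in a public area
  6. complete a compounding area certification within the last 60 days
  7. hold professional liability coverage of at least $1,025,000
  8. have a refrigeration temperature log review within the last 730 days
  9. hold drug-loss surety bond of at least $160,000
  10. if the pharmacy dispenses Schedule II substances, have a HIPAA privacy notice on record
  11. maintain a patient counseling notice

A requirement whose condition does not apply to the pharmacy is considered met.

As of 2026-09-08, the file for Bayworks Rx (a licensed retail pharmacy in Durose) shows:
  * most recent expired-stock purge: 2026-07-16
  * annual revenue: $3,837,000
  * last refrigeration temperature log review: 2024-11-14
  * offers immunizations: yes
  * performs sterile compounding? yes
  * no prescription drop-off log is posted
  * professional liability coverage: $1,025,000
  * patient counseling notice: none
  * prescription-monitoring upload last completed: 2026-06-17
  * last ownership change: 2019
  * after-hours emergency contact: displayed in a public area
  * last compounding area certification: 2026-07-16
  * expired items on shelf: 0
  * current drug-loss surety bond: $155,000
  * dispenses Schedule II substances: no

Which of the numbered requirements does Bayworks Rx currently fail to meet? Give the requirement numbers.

3, 9, 11

1. expired-stock purge 54 days ago vs limit 90 → met
2. condition 'performs sterile compounding' holds; expired items on shelf 0 ≤ 2 → met
3. condition 'offers immunizations' holds; prescription drop-off log absent → not met
4. prescription-monitoring upload 83 days ago vs limit 90 → met
5. after-hours emergency contact present → met
6. compounding area certification 54 days ago vs limit 60 → met
7. professional liability coverage $1,025,000 ≥ $1,025,000 → met
8. refrigeration temperature log review 663 days ago vs limit 730 → met
9. drug-loss surety bond $155,000 < $160,000 → not met
10. condition 'dispenses Schedule II substances' does not hold → requirement n/a → met
11. patient counseling notice absent → not met
Not met: 3, 9, 11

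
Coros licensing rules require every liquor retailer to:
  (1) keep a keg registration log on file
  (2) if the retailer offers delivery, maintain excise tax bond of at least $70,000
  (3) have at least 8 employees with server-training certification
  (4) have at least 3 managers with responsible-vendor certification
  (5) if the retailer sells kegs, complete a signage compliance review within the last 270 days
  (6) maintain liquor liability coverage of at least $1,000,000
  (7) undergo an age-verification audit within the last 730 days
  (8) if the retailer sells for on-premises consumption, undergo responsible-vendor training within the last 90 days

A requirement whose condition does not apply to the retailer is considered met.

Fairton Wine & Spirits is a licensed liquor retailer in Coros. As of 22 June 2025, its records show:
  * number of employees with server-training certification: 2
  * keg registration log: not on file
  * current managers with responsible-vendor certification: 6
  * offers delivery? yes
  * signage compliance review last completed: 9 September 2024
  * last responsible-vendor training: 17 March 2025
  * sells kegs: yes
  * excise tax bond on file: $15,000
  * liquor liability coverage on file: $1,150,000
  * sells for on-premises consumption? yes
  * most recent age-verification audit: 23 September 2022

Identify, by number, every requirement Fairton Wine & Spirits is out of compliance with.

1. keg registration log absent → not met
2. condition 'offers delivery' holds; excise tax bond $15,000 < $70,000 → not met
3. employees with server-training certification 2 < 8 → not met
4. managers with responsible-vendor certification 6 ≥ 3 → met
5. condition 'sells kegs' holds; signage compliance review 286 days ago vs limit 270 → not met
6. liquor liability coverage $1,150,000 ≥ $1,000,000 → met
7. age-verification audit 1003 days ago vs limit 730 → not met
8. condition 'sells for on-premises consumption' holds; responsible-vendor training 97 days ago vs limit 90 → not met
Not met: 1, 2, 3, 5, 7, 8

1, 2, 3, 5, 7, 8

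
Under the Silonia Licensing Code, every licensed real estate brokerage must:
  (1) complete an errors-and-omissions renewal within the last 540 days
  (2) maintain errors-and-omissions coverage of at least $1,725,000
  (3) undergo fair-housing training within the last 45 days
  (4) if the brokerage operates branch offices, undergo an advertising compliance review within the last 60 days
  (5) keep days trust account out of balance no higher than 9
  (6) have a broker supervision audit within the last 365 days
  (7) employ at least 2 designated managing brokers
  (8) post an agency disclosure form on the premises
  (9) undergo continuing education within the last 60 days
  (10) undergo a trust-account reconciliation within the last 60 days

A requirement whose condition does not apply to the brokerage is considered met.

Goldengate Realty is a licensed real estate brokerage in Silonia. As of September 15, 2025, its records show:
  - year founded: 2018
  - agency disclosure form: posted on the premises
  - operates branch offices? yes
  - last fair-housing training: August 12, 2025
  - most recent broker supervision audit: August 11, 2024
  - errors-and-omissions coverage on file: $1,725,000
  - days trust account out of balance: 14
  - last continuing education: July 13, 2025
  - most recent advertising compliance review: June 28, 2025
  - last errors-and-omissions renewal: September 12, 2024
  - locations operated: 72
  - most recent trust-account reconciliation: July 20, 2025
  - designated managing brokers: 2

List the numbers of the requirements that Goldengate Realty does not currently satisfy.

1. errors-and-omissions renewal 368 days ago vs limit 540 → met
2. errors-and-omissions coverage $1,725,000 ≥ $1,725,000 → met
3. fair-housing training 34 days ago vs limit 45 → met
4. condition 'operates branch offices' holds; advertising compliance review 79 days ago vs limit 60 → not met
5. days trust account out of balance 14 > 9 → not met
6. broker supervision audit 400 days ago vs limit 365 → not met
7. designated managing brokers 2 ≥ 2 → met
8. agency disclosure form present → met
9. continuing education 64 days ago vs limit 60 → not met
10. trust-account reconciliation 57 days ago vs limit 60 → met
Not met: 4, 5, 6, 9

4, 5, 6, 9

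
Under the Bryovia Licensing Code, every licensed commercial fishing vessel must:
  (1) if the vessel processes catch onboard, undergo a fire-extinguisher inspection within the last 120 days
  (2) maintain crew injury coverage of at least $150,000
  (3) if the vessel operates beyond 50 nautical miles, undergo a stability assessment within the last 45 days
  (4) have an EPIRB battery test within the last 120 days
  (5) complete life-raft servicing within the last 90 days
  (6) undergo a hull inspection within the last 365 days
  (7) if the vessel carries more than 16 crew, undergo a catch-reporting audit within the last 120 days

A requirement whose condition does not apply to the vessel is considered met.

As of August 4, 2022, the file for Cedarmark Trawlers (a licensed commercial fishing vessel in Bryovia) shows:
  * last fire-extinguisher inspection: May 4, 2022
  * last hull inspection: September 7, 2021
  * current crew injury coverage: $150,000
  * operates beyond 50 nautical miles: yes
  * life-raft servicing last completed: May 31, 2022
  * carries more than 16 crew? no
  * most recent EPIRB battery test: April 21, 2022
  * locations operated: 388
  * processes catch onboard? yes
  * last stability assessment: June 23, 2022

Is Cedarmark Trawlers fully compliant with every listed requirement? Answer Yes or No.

Yes

1. condition 'processes catch onboard' holds; fire-extinguisher inspection 92 days ago vs limit 120 → met
2. crew injury coverage $150,000 ≥ $150,000 → met
3. condition 'operates beyond 50 nautical miles' holds; stability assessment 42 days ago vs limit 45 → met
4. EPIRB battery test 105 days ago vs limit 120 → met
5. life-raft servicing 65 days ago vs limit 90 → met
6. hull inspection 331 days ago vs limit 365 → met
7. condition 'carries more than 16 crew' does not hold → requirement n/a → met
All met.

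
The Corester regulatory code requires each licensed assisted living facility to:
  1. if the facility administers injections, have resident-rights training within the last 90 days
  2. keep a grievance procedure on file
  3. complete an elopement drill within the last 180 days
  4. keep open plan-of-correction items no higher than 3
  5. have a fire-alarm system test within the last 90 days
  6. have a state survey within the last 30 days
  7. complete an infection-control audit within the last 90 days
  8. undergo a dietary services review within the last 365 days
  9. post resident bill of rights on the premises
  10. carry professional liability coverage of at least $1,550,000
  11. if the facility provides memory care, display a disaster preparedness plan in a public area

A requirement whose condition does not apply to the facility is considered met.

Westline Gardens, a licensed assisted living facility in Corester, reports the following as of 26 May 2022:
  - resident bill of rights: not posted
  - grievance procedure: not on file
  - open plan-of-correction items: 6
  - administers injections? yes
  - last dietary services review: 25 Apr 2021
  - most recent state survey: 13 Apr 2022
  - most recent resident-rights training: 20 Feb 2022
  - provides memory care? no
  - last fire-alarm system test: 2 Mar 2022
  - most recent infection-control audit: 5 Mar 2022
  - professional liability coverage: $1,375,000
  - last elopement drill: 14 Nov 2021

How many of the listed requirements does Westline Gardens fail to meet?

8

1. condition 'administers injections' holds; resident-rights training 95 days ago vs limit 90 → not met
2. grievance procedure absent → not met
3. elopement drill 193 days ago vs limit 180 → not met
4. open plan-of-correction items 6 > 3 → not met
5. fire-alarm system test 85 days ago vs limit 90 → met
6. state survey 43 days ago vs limit 30 → not met
7. infection-control audit 82 days ago vs limit 90 → met
8. dietary services review 396 days ago vs limit 365 → not met
9. resident bill of rights absent → not met
10. professional liability coverage $1,375,000 < $1,550,000 → not met
11. condition 'provides memory care' does not hold → requirement n/a → met
Not met: 8 of 11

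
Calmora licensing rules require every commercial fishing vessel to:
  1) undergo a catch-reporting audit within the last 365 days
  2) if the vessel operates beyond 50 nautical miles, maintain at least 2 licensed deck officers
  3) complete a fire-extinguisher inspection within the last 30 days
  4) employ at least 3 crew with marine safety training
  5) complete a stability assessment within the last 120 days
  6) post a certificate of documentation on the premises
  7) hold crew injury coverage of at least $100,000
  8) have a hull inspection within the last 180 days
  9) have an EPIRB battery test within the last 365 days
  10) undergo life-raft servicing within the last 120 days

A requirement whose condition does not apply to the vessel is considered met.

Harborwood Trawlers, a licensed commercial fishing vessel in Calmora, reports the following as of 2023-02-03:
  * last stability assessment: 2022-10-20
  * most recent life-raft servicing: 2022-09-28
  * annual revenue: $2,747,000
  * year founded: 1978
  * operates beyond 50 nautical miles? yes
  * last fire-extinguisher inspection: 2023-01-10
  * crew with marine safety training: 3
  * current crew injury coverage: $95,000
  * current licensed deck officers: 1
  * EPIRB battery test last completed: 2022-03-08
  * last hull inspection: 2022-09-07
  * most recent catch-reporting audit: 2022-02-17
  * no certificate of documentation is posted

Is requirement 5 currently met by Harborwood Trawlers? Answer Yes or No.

Yes

5. stability assessment 106 days ago vs limit 120 → met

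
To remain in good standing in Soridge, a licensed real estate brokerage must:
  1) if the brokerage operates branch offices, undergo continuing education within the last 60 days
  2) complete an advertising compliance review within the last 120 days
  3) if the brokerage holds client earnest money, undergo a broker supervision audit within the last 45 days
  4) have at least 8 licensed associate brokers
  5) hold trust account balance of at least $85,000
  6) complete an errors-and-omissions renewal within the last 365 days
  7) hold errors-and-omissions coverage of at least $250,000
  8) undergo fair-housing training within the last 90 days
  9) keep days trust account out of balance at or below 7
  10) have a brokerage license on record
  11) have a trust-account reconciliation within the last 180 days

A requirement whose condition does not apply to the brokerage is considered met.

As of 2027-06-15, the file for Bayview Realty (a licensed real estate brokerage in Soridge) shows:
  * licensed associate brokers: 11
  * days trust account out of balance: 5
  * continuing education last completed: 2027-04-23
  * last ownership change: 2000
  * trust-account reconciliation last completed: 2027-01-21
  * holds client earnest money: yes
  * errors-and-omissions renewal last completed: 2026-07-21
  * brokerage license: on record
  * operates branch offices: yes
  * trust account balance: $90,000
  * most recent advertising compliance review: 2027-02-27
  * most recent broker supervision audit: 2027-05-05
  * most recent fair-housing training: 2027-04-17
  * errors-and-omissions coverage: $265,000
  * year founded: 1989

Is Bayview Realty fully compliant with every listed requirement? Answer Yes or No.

Yes

1. condition 'operates branch offices' holds; continuing education 53 days ago vs limit 60 → met
2. advertising compliance review 108 days ago vs limit 120 → met
3. condition 'holds client earnest money' holds; broker supervision audit 41 days ago vs limit 45 → met
4. licensed associate brokers 11 ≥ 8 → met
5. trust account balance $90,000 ≥ $85,000 → met
6. errors-and-omissions renewal 329 days ago vs limit 365 → met
7. errors-and-omissions coverage $265,000 ≥ $250,000 → met
8. fair-housing training 59 days ago vs limit 90 → met
9. days trust account out of balance 5 ≤ 7 → met
10. brokerage license present → met
11. trust-account reconciliation 145 days ago vs limit 180 → met
All met.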